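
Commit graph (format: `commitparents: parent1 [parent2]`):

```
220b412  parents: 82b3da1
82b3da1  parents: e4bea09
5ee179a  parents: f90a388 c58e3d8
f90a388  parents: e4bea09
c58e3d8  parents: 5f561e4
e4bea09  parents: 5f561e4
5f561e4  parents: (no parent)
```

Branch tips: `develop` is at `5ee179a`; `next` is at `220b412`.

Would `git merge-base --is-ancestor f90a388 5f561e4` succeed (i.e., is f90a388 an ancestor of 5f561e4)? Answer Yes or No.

No

Ancestors of 5f561e4: {5f561e4}.
f90a388 is not in that set, so it is not an ancestor of 5f561e4.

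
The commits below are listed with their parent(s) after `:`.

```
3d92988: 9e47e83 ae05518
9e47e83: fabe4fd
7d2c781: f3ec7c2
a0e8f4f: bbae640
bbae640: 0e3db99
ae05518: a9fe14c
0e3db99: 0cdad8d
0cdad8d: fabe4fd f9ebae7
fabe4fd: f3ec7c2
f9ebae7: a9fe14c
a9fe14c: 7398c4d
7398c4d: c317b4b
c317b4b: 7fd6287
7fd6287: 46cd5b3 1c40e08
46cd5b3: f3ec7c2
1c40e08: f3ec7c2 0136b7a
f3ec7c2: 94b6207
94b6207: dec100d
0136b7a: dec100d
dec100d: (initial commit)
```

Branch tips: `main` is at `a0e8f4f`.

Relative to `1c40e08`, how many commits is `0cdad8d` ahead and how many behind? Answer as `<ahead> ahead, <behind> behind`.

8 ahead, 0 behind

Reachable from 0cdad8d: {0136b7a, 0cdad8d, 1c40e08, 46cd5b3, 7398c4d, 7fd6287, 94b6207, a9fe14c, c317b4b, dec100d, f3ec7c2, f9ebae7, fabe4fd}.
Reachable from 1c40e08: {0136b7a, 1c40e08, 94b6207, dec100d, f3ec7c2}.
Only in 0cdad8d's history (ahead): {0cdad8d, 46cd5b3, 7398c4d, 7fd6287, a9fe14c, c317b4b, f9ebae7, fabe4fd} — 8.
Only in 1c40e08's history (behind): {} — 0.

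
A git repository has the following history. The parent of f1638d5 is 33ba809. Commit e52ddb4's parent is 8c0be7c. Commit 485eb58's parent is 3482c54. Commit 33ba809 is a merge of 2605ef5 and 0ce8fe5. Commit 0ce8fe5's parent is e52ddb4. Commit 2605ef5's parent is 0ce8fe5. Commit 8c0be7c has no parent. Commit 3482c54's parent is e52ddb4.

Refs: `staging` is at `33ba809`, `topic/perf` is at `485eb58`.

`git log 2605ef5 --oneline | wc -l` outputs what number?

Walking parent pointers from 2605ef5: reachable set = {0ce8fe5, 2605ef5, 8c0be7c, e52ddb4}.
That is 4 commits.

4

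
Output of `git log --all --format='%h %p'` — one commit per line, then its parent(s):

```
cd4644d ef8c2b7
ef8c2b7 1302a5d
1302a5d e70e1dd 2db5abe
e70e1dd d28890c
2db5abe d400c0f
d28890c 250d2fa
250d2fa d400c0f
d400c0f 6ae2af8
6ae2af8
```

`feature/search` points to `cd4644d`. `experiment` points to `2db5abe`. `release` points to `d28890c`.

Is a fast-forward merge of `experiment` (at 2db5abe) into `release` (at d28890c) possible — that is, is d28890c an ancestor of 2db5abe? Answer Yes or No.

A fast-forward from d28890c to 2db5abe is possible iff d28890c is an ancestor of 2db5abe.
Ancestors of 2db5abe: {2db5abe, 6ae2af8, d400c0f}.
d28890c is not among them, so fast-forward is not possible.

No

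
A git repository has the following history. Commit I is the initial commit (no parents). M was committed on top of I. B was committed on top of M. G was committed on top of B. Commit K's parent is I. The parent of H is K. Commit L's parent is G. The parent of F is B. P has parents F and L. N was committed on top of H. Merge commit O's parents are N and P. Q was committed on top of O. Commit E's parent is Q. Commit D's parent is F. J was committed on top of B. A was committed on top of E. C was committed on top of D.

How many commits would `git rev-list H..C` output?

5

Reachable from C: {B, C, D, F, I, M}.
Reachable from H: {H, I, K}.
In C's history but not H's: {B, C, D, F, M} — 5 commits.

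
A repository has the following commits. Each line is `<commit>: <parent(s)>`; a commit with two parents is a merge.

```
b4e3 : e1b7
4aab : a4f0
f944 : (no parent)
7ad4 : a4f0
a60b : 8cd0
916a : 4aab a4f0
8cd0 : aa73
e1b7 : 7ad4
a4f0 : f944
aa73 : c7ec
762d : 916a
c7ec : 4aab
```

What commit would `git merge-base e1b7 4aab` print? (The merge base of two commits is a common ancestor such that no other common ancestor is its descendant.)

Ancestors of e1b7: {7ad4, a4f0, e1b7, f944}.
Ancestors of 4aab: {4aab, a4f0, f944}.
Common ancestors: {a4f0, f944}.
Among these, a4f0 is not an ancestor of any other common ancestor — it is the merge base.

a4f0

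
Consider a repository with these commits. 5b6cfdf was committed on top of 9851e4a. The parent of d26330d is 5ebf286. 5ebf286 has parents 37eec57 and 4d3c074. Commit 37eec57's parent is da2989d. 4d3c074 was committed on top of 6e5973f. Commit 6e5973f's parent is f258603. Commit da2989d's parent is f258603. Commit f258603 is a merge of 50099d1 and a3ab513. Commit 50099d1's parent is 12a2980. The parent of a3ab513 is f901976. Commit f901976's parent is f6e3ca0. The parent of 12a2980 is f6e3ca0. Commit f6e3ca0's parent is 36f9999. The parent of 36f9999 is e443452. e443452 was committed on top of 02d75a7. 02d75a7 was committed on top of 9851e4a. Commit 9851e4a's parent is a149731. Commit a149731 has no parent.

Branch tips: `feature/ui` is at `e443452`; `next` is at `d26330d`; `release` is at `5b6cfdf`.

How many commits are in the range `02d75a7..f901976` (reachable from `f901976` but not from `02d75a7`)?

Reachable from f901976: {02d75a7, 36f9999, 9851e4a, a149731, e443452, f6e3ca0, f901976}.
Reachable from 02d75a7: {02d75a7, 9851e4a, a149731}.
In f901976's history but not 02d75a7's: {36f9999, e443452, f6e3ca0, f901976} — 4 commits.

4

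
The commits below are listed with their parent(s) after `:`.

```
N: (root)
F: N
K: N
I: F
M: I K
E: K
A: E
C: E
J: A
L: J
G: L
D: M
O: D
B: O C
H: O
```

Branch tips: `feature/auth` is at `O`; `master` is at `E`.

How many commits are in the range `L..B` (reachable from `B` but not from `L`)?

Reachable from B: {B, C, D, E, F, I, K, M, N, O}.
Reachable from L: {A, E, J, K, L, N}.
In B's history but not L's: {B, C, D, F, I, M, O} — 7 commits.

7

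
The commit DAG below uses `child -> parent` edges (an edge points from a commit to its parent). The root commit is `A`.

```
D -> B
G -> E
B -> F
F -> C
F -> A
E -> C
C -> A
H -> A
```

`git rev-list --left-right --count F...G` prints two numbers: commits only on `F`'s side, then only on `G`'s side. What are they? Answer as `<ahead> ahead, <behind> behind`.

Reachable from F: {A, C, F}.
Reachable from G: {A, C, E, G}.
Only in F's history (ahead): {F} — 1.
Only in G's history (behind): {E, G} — 2.

1 ahead, 2 behind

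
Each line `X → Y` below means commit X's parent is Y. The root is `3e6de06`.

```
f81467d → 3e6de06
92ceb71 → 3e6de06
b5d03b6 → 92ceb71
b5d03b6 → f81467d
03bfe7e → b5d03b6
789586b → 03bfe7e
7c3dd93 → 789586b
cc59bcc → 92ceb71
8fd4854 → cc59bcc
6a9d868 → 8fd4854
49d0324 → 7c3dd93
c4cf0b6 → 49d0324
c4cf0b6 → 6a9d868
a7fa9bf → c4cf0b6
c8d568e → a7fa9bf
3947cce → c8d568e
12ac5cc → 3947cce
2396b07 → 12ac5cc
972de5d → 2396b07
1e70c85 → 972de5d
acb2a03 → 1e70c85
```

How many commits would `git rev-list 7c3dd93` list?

7

Walking parent pointers from 7c3dd93: reachable set = {03bfe7e, 3e6de06, 789586b, 7c3dd93, 92ceb71, b5d03b6, f81467d}.
That is 7 commits.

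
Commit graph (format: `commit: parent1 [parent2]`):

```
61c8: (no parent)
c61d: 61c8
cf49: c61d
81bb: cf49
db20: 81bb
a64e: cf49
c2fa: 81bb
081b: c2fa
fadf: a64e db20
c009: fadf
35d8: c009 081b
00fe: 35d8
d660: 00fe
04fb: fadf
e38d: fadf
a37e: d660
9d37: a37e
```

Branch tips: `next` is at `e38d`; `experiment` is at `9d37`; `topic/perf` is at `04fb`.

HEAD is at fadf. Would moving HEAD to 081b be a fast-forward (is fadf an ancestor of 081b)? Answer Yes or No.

A fast-forward from fadf to 081b is possible iff fadf is an ancestor of 081b.
Ancestors of 081b: {081b, 61c8, 81bb, c2fa, c61d, cf49}.
fadf is not among them, so fast-forward is not possible.

No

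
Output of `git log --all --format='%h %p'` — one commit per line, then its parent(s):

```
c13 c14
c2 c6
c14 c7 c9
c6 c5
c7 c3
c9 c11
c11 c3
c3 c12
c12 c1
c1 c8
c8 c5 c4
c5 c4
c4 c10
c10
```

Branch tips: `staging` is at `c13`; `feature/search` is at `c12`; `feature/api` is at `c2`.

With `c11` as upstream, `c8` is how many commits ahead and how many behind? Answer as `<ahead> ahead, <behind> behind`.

0 ahead, 4 behind

Reachable from c8: {c10, c4, c5, c8}.
Reachable from c11: {c1, c10, c11, c12, c3, c4, c5, c8}.
Only in c8's history (ahead): {} — 0.
Only in c11's history (behind): {c1, c11, c12, c3} — 4.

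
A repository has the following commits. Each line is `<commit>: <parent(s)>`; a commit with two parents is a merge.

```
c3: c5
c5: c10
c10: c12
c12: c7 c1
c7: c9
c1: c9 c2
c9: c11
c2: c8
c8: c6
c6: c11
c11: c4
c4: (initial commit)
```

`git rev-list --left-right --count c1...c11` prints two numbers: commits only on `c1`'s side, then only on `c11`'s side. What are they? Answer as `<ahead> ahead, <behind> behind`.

5 ahead, 0 behind

Reachable from c1: {c1, c11, c2, c4, c6, c8, c9}.
Reachable from c11: {c11, c4}.
Only in c1's history (ahead): {c1, c2, c6, c8, c9} — 5.
Only in c11's history (behind): {} — 0.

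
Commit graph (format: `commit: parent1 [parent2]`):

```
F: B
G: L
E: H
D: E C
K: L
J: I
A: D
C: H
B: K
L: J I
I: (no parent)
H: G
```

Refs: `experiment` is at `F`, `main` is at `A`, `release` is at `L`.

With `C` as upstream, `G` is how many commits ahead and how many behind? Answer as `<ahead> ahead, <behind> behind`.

Reachable from G: {G, I, J, L}.
Reachable from C: {C, G, H, I, J, L}.
Only in G's history (ahead): {} — 0.
Only in C's history (behind): {C, H} — 2.

0 ahead, 2 behind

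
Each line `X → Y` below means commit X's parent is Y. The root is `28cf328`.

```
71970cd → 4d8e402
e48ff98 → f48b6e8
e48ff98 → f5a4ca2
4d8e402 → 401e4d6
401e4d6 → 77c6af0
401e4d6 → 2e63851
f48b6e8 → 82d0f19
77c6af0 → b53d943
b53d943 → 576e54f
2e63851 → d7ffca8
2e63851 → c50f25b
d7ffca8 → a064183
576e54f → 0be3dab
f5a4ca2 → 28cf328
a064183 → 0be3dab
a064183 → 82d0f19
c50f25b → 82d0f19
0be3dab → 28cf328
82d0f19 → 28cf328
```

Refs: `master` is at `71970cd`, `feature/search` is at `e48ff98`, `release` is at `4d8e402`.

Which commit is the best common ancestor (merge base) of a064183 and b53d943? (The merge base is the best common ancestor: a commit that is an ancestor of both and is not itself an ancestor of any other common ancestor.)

0be3dab

Ancestors of a064183: {0be3dab, 28cf328, 82d0f19, a064183}.
Ancestors of b53d943: {0be3dab, 28cf328, 576e54f, b53d943}.
Common ancestors: {0be3dab, 28cf328}.
Among these, 0be3dab is not an ancestor of any other common ancestor — it is the merge base.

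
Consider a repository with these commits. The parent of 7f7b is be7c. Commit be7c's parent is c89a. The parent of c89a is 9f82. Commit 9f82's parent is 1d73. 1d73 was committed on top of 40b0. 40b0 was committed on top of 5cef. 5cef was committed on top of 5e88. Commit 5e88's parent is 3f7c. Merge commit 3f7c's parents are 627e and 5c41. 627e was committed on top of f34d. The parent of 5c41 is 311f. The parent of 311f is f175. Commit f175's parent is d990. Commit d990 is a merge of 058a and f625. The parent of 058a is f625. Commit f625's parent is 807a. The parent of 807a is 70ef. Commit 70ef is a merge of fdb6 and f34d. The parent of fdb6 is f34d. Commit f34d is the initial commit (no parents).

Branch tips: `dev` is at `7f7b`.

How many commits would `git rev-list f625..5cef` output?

Reachable from 5cef: {058a, 311f, 3f7c, 5c41, 5cef, 5e88, 627e, 70ef, 807a, d990, f175, f34d, f625, fdb6}.
Reachable from f625: {70ef, 807a, f34d, f625, fdb6}.
In 5cef's history but not f625's: {058a, 311f, 3f7c, 5c41, 5cef, 5e88, 627e, d990, f175} — 9 commits.

9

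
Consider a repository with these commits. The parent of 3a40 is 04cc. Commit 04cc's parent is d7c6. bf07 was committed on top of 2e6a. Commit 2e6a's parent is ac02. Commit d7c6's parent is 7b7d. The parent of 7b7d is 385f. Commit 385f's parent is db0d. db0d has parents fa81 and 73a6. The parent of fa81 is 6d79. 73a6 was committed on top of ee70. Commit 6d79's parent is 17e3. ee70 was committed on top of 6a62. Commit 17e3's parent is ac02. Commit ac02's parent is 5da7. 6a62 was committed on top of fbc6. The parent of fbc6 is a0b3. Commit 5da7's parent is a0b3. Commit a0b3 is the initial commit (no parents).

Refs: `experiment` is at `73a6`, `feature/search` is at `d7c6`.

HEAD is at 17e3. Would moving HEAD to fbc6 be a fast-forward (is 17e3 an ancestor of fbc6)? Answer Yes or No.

A fast-forward from 17e3 to fbc6 is possible iff 17e3 is an ancestor of fbc6.
Ancestors of fbc6: {a0b3, fbc6}.
17e3 is not among them, so fast-forward is not possible.

No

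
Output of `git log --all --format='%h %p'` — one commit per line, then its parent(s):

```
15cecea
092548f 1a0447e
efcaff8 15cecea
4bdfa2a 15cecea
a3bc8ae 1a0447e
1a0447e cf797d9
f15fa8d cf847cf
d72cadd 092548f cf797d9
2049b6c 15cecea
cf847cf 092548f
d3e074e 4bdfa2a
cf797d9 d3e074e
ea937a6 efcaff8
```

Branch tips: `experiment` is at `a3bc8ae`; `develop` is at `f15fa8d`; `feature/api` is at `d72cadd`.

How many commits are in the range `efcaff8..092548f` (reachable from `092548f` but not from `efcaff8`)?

5

Reachable from 092548f: {092548f, 15cecea, 1a0447e, 4bdfa2a, cf797d9, d3e074e}.
Reachable from efcaff8: {15cecea, efcaff8}.
In 092548f's history but not efcaff8's: {092548f, 1a0447e, 4bdfa2a, cf797d9, d3e074e} — 5 commits.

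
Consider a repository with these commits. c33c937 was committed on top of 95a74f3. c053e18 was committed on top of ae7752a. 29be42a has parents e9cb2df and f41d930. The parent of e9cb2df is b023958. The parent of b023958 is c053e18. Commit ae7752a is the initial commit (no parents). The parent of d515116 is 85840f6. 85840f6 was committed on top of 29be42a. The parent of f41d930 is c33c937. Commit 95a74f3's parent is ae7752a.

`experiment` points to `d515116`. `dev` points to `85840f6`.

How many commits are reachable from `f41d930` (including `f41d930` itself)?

Walking parent pointers from f41d930: reachable set = {95a74f3, ae7752a, c33c937, f41d930}.
That is 4 commits.

4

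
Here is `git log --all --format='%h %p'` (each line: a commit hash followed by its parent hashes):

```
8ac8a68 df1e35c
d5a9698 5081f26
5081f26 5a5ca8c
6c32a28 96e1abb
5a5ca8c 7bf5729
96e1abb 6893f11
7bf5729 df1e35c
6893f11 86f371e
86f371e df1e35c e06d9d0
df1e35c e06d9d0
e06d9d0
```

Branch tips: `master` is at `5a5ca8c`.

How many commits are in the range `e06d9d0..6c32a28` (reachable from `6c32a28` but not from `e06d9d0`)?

Reachable from 6c32a28: {6893f11, 6c32a28, 86f371e, 96e1abb, df1e35c, e06d9d0}.
Reachable from e06d9d0: {e06d9d0}.
In 6c32a28's history but not e06d9d0's: {6893f11, 6c32a28, 86f371e, 96e1abb, df1e35c} — 5 commits.

5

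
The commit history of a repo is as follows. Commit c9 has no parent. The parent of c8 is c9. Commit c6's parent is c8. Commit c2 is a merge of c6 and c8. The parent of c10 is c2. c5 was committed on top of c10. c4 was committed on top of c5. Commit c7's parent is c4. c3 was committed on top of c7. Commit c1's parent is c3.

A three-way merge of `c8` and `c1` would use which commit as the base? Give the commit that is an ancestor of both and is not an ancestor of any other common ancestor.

Ancestors of c8: {c8, c9}.
Ancestors of c1: {c1, c10, c2, c3, c4, c5, c6, c7, c8, c9}.
Common ancestors: {c8, c9}.
Among these, c8 is not an ancestor of any other common ancestor — it is the merge base.

c8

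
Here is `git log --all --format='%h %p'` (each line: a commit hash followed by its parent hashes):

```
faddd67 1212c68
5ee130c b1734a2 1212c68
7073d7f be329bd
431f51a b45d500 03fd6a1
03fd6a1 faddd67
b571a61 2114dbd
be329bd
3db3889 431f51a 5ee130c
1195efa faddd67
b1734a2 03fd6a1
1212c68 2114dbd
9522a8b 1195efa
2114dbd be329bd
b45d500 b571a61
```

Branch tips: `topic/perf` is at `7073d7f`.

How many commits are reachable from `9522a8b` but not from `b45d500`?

4

Reachable from 9522a8b: {1195efa, 1212c68, 2114dbd, 9522a8b, be329bd, faddd67}.
Reachable from b45d500: {2114dbd, b45d500, b571a61, be329bd}.
In 9522a8b's history but not b45d500's: {1195efa, 1212c68, 9522a8b, faddd67} — 4 commits.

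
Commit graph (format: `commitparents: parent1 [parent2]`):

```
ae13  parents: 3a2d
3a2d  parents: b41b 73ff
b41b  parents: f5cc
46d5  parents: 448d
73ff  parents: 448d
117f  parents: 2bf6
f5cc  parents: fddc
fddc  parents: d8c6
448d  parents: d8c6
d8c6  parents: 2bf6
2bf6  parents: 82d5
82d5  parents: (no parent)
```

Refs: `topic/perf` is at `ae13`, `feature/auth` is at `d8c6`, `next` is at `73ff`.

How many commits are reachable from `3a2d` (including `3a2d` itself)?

Walking parent pointers from 3a2d: reachable set = {2bf6, 3a2d, 448d, 73ff, 82d5, b41b, d8c6, f5cc, fddc}.
That is 9 commits.

9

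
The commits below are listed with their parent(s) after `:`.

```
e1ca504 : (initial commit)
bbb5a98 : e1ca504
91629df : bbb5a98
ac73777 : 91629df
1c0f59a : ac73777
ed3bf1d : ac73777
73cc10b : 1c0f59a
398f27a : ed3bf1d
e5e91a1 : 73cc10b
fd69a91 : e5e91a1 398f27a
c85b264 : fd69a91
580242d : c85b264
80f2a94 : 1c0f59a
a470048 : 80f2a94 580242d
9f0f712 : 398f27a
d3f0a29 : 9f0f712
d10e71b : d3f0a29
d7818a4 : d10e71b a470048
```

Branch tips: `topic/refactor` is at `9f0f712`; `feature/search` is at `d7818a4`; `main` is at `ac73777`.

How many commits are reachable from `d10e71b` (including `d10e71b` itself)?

Walking parent pointers from d10e71b: reachable set = {398f27a, 91629df, 9f0f712, ac73777, bbb5a98, d10e71b, d3f0a29, e1ca504, ed3bf1d}.
That is 9 commits.

9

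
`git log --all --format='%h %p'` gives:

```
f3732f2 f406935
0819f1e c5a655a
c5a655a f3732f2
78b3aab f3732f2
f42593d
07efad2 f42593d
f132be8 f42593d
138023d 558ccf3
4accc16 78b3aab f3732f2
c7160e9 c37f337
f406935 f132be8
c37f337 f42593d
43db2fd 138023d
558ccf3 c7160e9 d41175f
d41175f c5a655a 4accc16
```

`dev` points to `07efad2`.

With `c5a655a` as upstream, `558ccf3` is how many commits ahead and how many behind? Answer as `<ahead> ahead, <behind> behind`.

Reachable from 558ccf3: {4accc16, 558ccf3, 78b3aab, c37f337, c5a655a, c7160e9, d41175f, f132be8, f3732f2, f406935, f42593d}.
Reachable from c5a655a: {c5a655a, f132be8, f3732f2, f406935, f42593d}.
Only in 558ccf3's history (ahead): {4accc16, 558ccf3, 78b3aab, c37f337, c7160e9, d41175f} — 6.
Only in c5a655a's history (behind): {} — 0.

6 ahead, 0 behind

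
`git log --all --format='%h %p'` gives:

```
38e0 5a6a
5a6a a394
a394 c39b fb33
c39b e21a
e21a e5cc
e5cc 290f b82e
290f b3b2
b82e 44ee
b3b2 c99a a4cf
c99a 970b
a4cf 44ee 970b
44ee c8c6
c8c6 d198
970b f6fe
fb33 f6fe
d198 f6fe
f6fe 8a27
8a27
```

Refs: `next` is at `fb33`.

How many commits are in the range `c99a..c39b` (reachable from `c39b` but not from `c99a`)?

Reachable from c39b: {290f, 44ee, 8a27, 970b, a4cf, b3b2, b82e, c39b, c8c6, c99a, d198, e21a, e5cc, f6fe}.
Reachable from c99a: {8a27, 970b, c99a, f6fe}.
In c39b's history but not c99a's: {290f, 44ee, a4cf, b3b2, b82e, c39b, c8c6, d198, e21a, e5cc} — 10 commits.

10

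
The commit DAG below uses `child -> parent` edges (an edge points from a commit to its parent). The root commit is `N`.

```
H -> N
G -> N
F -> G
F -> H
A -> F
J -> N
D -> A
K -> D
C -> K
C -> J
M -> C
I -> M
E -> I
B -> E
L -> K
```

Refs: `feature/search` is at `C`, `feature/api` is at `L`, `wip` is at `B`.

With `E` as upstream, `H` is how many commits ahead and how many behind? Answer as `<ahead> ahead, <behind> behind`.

0 ahead, 10 behind

Reachable from H: {H, N}.
Reachable from E: {A, C, D, E, F, G, H, I, J, K, M, N}.
Only in H's history (ahead): {} — 0.
Only in E's history (behind): {A, C, D, E, F, G, I, J, K, M} — 10.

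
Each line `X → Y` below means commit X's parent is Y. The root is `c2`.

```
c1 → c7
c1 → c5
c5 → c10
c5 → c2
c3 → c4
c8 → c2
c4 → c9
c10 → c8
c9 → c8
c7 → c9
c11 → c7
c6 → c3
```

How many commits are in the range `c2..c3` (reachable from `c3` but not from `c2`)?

Reachable from c3: {c2, c3, c4, c8, c9}.
Reachable from c2: {c2}.
In c3's history but not c2's: {c3, c4, c8, c9} — 4 commits.

4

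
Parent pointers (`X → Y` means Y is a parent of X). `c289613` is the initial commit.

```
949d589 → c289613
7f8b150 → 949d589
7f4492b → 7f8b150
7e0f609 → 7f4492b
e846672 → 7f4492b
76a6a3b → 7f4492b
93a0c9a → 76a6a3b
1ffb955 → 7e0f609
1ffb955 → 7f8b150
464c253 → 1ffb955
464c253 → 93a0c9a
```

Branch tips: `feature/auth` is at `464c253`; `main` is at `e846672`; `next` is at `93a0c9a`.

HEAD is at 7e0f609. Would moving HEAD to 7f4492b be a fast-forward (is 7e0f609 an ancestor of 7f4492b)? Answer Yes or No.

No

A fast-forward from 7e0f609 to 7f4492b is possible iff 7e0f609 is an ancestor of 7f4492b.
Ancestors of 7f4492b: {7f4492b, 7f8b150, 949d589, c289613}.
7e0f609 is not among them, so fast-forward is not possible.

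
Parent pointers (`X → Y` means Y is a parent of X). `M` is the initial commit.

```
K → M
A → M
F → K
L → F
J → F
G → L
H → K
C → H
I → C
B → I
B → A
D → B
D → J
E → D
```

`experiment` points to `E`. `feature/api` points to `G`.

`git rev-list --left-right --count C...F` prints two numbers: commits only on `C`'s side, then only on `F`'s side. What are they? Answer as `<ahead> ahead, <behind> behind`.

2 ahead, 1 behind

Reachable from C: {C, H, K, M}.
Reachable from F: {F, K, M}.
Only in C's history (ahead): {C, H} — 2.
Only in F's history (behind): {F} — 1.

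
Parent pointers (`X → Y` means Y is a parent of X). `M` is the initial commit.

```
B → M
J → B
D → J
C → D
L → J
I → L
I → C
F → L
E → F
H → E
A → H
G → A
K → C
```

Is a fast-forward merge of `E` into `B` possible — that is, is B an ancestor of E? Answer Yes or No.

Yes

A fast-forward from B to E is possible iff B is an ancestor of E.
Ancestors of E: {B, E, F, J, L, M}.
B is among them, so fast-forward is possible.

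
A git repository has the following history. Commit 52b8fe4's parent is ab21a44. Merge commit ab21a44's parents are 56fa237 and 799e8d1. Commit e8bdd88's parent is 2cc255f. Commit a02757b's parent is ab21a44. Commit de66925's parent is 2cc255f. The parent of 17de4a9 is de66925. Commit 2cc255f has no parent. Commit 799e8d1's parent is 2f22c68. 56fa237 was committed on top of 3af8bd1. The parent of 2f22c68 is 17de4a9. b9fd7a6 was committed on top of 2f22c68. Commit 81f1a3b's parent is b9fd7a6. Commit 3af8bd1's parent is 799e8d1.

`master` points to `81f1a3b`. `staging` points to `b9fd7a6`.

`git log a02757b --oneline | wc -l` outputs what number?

9

Walking parent pointers from a02757b: reachable set = {17de4a9, 2cc255f, 2f22c68, 3af8bd1, 56fa237, 799e8d1, a02757b, ab21a44, de66925}.
That is 9 commits.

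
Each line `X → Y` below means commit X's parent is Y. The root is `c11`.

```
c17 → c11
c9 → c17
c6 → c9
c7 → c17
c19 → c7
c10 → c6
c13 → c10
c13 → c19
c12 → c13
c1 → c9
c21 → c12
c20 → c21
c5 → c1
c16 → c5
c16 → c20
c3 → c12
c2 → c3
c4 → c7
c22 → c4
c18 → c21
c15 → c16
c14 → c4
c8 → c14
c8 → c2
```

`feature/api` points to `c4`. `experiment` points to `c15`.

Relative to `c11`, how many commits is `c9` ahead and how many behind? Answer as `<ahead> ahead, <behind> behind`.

2 ahead, 0 behind

Reachable from c9: {c11, c17, c9}.
Reachable from c11: {c11}.
Only in c9's history (ahead): {c17, c9} — 2.
Only in c11's history (behind): {} — 0.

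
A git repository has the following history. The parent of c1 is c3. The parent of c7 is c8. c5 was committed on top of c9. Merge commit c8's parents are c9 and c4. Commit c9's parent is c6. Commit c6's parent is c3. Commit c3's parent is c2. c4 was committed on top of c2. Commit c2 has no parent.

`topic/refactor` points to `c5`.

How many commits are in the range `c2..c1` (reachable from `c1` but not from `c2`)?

2

Reachable from c1: {c1, c2, c3}.
Reachable from c2: {c2}.
In c1's history but not c2's: {c1, c3} — 2 commits.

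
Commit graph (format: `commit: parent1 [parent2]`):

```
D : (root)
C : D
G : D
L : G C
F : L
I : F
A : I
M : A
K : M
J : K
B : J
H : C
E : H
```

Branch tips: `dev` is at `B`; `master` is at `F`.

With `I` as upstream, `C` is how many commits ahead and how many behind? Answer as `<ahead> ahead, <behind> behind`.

0 ahead, 4 behind

Reachable from C: {C, D}.
Reachable from I: {C, D, F, G, I, L}.
Only in C's history (ahead): {} — 0.
Only in I's history (behind): {F, G, I, L} — 4.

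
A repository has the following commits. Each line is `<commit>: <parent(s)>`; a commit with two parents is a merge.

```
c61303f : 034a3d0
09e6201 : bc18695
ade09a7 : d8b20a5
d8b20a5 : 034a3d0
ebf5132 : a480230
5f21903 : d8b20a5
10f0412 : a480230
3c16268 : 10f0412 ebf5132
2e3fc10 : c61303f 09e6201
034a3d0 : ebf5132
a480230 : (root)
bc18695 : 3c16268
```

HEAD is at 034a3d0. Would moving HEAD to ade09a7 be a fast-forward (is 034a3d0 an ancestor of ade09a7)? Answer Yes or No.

A fast-forward from 034a3d0 to ade09a7 is possible iff 034a3d0 is an ancestor of ade09a7.
Ancestors of ade09a7: {034a3d0, a480230, ade09a7, d8b20a5, ebf5132}.
034a3d0 is among them, so fast-forward is possible.

Yes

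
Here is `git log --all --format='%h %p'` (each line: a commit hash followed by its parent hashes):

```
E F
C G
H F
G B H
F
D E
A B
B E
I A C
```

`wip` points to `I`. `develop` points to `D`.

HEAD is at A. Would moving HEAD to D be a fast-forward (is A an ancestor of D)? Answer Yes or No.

A fast-forward from A to D is possible iff A is an ancestor of D.
Ancestors of D: {D, E, F}.
A is not among them, so fast-forward is not possible.

No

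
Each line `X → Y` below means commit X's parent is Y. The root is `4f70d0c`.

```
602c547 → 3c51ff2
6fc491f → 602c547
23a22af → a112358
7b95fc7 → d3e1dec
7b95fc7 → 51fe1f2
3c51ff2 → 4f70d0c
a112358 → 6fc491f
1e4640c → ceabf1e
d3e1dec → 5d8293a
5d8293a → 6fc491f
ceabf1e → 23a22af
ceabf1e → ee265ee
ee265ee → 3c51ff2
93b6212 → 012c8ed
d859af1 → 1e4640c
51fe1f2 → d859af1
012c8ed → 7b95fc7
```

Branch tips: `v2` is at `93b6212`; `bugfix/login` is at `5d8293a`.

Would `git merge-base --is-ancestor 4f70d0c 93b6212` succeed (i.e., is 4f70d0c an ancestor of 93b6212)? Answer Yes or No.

Ancestors of 93b6212 (commits reachable by following parents): {012c8ed, 1e4640c, 23a22af, 3c51ff2, 4f70d0c, 51fe1f2, 5d8293a, 602c547, 6fc491f, 7b95fc7, 93b6212, a112358, ceabf1e, d3e1dec, d859af1, ee265ee}.
4f70d0c is in that set, so it is an ancestor of 93b6212.

Yes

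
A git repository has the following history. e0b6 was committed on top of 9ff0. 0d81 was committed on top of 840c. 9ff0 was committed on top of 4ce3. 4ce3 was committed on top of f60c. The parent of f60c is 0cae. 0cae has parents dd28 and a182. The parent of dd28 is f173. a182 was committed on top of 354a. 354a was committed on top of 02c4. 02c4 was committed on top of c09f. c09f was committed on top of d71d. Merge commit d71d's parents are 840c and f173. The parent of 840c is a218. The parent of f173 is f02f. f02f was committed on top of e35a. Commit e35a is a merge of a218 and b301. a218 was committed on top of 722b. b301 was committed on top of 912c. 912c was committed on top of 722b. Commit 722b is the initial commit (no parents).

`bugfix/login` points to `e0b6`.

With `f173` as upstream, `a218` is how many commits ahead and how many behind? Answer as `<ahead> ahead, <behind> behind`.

0 ahead, 5 behind

Reachable from a218: {722b, a218}.
Reachable from f173: {722b, 912c, a218, b301, e35a, f02f, f173}.
Only in a218's history (ahead): {} — 0.
Only in f173's history (behind): {912c, b301, e35a, f02f, f173} — 5.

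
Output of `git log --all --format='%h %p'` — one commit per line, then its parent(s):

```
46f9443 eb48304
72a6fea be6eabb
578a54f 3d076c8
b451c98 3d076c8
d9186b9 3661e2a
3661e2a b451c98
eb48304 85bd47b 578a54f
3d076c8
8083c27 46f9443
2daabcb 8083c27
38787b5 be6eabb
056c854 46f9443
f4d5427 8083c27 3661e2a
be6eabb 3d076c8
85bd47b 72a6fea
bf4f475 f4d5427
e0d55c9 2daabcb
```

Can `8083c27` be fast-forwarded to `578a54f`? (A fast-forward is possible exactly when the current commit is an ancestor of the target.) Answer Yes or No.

A fast-forward from 8083c27 to 578a54f is possible iff 8083c27 is an ancestor of 578a54f.
Ancestors of 578a54f: {3d076c8, 578a54f}.
8083c27 is not among them, so fast-forward is not possible.

No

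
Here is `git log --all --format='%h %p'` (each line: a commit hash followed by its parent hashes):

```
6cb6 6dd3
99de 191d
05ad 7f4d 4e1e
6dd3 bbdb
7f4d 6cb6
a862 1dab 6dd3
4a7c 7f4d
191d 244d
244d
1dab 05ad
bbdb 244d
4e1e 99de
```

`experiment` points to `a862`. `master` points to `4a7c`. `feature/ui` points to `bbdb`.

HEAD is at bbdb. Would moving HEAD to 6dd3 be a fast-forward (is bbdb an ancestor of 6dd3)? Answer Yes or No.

Yes

A fast-forward from bbdb to 6dd3 is possible iff bbdb is an ancestor of 6dd3.
Ancestors of 6dd3: {244d, 6dd3, bbdb}.
bbdb is among them, so fast-forward is possible.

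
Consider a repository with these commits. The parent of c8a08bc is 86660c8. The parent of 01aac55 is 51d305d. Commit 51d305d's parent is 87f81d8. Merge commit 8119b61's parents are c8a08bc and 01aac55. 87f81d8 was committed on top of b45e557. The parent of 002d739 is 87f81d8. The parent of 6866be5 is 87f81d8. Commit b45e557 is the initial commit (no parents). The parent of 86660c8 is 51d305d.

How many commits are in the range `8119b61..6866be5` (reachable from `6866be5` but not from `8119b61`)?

Reachable from 6866be5: {6866be5, 87f81d8, b45e557}.
Reachable from 8119b61: {01aac55, 51d305d, 8119b61, 86660c8, 87f81d8, b45e557, c8a08bc}.
In 6866be5's history but not 8119b61's: {6866be5} — 1 commit.

1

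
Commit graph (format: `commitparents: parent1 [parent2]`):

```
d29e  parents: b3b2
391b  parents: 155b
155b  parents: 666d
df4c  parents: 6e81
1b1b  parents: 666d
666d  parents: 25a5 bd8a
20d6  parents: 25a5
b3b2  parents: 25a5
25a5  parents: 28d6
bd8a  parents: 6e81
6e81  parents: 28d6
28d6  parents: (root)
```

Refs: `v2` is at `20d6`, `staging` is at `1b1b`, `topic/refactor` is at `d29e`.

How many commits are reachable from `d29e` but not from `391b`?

2

Reachable from d29e: {25a5, 28d6, b3b2, d29e}.
Reachable from 391b: {155b, 25a5, 28d6, 391b, 666d, 6e81, bd8a}.
In d29e's history but not 391b's: {b3b2, d29e} — 2 commits.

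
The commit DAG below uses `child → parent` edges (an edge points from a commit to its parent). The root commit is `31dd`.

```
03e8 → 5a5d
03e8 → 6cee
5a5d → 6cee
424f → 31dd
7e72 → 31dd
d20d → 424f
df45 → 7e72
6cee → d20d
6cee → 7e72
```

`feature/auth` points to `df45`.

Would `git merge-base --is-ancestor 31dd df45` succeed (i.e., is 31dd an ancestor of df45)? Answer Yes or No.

Yes

Ancestors of df45 (commits reachable by following parents): {31dd, 7e72, df45}.
31dd is in that set, so it is an ancestor of df45.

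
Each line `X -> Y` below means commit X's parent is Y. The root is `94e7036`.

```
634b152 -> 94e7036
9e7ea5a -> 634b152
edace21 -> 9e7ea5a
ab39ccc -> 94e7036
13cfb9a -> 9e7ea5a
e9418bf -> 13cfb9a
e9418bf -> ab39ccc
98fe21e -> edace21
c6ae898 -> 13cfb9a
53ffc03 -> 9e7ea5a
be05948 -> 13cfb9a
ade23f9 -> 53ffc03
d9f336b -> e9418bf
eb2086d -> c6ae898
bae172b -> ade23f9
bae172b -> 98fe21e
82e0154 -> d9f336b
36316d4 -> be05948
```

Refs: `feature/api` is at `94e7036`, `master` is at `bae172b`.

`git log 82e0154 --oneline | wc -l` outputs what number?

Walking parent pointers from 82e0154: reachable set = {13cfb9a, 634b152, 82e0154, 94e7036, 9e7ea5a, ab39ccc, d9f336b, e9418bf}.
That is 8 commits.

8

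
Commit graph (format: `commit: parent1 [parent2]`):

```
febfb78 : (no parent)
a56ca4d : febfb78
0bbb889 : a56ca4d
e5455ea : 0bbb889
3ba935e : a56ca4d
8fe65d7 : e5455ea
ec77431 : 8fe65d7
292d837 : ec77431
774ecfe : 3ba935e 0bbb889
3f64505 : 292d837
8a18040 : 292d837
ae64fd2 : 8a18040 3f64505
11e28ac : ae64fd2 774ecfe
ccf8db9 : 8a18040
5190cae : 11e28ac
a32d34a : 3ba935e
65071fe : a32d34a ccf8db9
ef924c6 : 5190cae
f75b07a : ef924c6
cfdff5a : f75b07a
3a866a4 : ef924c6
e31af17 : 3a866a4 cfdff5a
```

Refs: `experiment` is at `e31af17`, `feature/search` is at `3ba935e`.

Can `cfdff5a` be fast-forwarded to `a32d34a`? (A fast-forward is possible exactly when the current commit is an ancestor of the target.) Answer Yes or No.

No

A fast-forward from cfdff5a to a32d34a is possible iff cfdff5a is an ancestor of a32d34a.
Ancestors of a32d34a: {3ba935e, a32d34a, a56ca4d, febfb78}.
cfdff5a is not among them, so fast-forward is not possible.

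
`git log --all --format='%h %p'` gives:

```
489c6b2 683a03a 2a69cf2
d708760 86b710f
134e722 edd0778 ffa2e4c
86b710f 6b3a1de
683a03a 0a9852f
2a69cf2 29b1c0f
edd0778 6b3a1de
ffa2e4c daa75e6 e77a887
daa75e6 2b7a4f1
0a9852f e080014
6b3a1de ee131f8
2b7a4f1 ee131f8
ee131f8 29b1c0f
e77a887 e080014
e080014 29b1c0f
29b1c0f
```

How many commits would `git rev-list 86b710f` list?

Walking parent pointers from 86b710f: reachable set = {29b1c0f, 6b3a1de, 86b710f, ee131f8}.
That is 4 commits.

4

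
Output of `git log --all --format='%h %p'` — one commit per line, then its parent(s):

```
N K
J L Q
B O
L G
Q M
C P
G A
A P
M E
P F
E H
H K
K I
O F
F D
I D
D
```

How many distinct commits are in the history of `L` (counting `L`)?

6

Walking parent pointers from L: reachable set = {A, D, F, G, L, P}.
That is 6 commits.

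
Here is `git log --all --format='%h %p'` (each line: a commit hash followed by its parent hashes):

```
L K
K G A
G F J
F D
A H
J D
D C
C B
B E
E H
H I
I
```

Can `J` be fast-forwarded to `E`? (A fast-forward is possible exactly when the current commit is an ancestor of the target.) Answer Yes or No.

No

A fast-forward from J to E is possible iff J is an ancestor of E.
Ancestors of E: {E, H, I}.
J is not among them, so fast-forward is not possible.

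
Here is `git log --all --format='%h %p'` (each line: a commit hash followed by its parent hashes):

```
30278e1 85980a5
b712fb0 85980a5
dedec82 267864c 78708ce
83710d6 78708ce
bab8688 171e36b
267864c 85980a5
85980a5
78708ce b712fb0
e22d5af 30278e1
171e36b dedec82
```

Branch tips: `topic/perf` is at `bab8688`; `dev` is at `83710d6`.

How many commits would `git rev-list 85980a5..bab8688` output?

6

Reachable from bab8688: {171e36b, 267864c, 78708ce, 85980a5, b712fb0, bab8688, dedec82}.
Reachable from 85980a5: {85980a5}.
In bab8688's history but not 85980a5's: {171e36b, 267864c, 78708ce, b712fb0, bab8688, dedec82} — 6 commits.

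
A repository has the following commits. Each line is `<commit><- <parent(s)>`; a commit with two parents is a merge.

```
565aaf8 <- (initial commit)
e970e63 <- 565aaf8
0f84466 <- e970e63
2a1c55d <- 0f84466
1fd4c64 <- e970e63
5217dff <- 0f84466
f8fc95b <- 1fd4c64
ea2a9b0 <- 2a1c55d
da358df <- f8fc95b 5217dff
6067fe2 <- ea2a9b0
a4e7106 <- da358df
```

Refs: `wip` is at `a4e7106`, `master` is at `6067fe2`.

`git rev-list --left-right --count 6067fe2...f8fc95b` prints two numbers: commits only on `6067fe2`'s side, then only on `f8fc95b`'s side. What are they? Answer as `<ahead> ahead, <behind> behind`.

4 ahead, 2 behind

Reachable from 6067fe2: {0f84466, 2a1c55d, 565aaf8, 6067fe2, e970e63, ea2a9b0}.
Reachable from f8fc95b: {1fd4c64, 565aaf8, e970e63, f8fc95b}.
Only in 6067fe2's history (ahead): {0f84466, 2a1c55d, 6067fe2, ea2a9b0} — 4.
Only in f8fc95b's history (behind): {1fd4c64, f8fc95b} — 2.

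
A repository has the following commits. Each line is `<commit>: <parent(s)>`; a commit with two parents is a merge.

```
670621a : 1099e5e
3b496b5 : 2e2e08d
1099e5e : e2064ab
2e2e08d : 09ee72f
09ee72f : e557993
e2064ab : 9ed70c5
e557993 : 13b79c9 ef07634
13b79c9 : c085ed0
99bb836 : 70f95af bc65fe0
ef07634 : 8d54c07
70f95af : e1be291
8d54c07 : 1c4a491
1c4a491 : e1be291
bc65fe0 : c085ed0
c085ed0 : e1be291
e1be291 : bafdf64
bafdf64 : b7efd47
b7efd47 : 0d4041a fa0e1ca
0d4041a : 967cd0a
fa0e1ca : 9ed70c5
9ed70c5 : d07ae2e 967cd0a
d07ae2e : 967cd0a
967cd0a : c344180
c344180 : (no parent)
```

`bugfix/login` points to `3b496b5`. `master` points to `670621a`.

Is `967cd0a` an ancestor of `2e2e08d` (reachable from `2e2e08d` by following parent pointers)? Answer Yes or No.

Ancestors of 2e2e08d (commits reachable by following parents): {09ee72f, 0d4041a, 13b79c9, 1c4a491, 2e2e08d, 8d54c07, 967cd0a, 9ed70c5, b7efd47, bafdf64, c085ed0, c344180, d07ae2e, e1be291, e557993, ef07634, fa0e1ca}.
967cd0a is in that set, so it is an ancestor of 2e2e08d.

Yes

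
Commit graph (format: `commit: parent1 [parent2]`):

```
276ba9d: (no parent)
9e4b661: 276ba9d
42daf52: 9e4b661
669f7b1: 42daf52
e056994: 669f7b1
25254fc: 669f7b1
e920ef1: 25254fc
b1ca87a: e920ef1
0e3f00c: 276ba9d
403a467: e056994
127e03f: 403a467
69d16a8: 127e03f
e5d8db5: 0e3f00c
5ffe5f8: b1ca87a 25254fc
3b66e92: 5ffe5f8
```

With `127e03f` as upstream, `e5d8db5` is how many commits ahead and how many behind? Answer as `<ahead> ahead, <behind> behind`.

Reachable from e5d8db5: {0e3f00c, 276ba9d, e5d8db5}.
Reachable from 127e03f: {127e03f, 276ba9d, 403a467, 42daf52, 669f7b1, 9e4b661, e056994}.
Only in e5d8db5's history (ahead): {0e3f00c, e5d8db5} — 2.
Only in 127e03f's history (behind): {127e03f, 403a467, 42daf52, 669f7b1, 9e4b661, e056994} — 6.

2 ahead, 6 behind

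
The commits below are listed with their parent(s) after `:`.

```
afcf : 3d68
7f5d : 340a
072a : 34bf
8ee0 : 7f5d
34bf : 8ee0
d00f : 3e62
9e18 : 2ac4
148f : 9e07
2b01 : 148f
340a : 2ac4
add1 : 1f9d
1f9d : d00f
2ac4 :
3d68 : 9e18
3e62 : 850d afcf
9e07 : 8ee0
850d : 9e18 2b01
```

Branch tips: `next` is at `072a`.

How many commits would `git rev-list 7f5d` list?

3

Walking parent pointers from 7f5d: reachable set = {2ac4, 340a, 7f5d}.
That is 3 commits.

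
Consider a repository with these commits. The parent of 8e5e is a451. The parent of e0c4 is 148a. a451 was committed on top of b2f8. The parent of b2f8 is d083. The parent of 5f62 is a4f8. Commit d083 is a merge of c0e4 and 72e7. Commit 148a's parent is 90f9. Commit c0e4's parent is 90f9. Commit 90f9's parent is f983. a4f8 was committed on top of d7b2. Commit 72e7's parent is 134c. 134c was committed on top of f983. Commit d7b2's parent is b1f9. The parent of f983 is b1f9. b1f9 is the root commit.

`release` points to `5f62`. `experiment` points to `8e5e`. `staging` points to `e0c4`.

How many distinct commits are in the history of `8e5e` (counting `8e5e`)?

10

Walking parent pointers from 8e5e: reachable set = {134c, 72e7, 8e5e, 90f9, a451, b1f9, b2f8, c0e4, d083, f983}.
That is 10 commits.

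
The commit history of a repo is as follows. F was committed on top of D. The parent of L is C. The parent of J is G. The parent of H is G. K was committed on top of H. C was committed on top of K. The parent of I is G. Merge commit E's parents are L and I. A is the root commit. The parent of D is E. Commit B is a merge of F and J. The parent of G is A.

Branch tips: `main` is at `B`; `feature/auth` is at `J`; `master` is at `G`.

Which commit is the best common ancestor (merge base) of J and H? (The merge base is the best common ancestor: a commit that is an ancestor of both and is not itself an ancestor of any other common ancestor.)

G

Ancestors of J: {A, G, J}.
Ancestors of H: {A, G, H}.
Common ancestors: {A, G}.
Among these, G is not an ancestor of any other common ancestor — it is the merge base.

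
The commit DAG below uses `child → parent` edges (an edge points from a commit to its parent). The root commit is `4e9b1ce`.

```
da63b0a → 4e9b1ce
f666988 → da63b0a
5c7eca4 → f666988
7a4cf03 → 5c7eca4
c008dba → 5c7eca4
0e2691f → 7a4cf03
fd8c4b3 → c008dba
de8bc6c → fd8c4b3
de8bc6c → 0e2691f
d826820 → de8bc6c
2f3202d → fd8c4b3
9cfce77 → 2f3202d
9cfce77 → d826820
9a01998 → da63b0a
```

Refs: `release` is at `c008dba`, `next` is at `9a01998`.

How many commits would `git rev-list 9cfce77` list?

Walking parent pointers from 9cfce77: reachable set = {0e2691f, 2f3202d, 4e9b1ce, 5c7eca4, 7a4cf03, 9cfce77, c008dba, d826820, da63b0a, de8bc6c, f666988, fd8c4b3}.
That is 12 commits.

12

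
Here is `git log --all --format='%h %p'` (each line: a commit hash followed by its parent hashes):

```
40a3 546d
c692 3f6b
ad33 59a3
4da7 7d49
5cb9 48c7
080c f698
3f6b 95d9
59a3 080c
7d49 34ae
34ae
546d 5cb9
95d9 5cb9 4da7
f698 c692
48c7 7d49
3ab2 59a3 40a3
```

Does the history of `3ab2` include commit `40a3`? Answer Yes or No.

Yes

Ancestors of 3ab2 (commits reachable by following parents): {080c, 34ae, 3ab2, 3f6b, 40a3, 48c7, 4da7, 546d, 59a3, 5cb9, 7d49, 95d9, c692, f698}.
40a3 is in that set, so it is an ancestor of 3ab2.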